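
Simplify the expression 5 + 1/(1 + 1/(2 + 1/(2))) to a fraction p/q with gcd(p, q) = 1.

Start with 2.
2 + 1/(2/1) = 2 + 1/2 = 5/2
1 + 1/(5/2) = 1 + 2/5 = 7/5
5 + 1/(7/5) = 5 + 5/7 = 40/7

40/7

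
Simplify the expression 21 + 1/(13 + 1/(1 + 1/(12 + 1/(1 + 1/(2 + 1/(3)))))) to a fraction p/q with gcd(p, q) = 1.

a_0 = 21: 21/1
a_1 = 13: 274/13
a_2 = 1: 295/14
a_3 = 12: 3814/181
a_4 = 1: 4109/195
a_5 = 2: 12032/571
a_6 = 3: 40205/1908

40205/1908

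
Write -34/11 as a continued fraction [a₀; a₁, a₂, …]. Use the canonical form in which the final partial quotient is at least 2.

[-4; 1, 10]

Repeatedly divide and take the remainder:
-34 ÷ 11 → quotient -4, remainder 10
11 ÷ 10 → quotient 1, remainder 1
10 ÷ 1 → quotient 10, remainder 0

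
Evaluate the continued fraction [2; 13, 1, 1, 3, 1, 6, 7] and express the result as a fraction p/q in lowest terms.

a_0 = 2: 2/1
a_1 = 13: 27/13
a_2 = 1: 29/14
a_3 = 1: 56/27
a_4 = 3: 197/95
a_5 = 1: 253/122
a_6 = 6: 1715/827
a_7 = 7: 12258/5911

12258/5911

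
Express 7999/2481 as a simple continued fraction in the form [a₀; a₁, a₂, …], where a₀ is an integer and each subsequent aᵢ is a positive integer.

7999 ÷ 2481 → quotient 3, remainder 556
2481 ÷ 556 → quotient 4, remainder 257
556 ÷ 257 → quotient 2, remainder 42
257 ÷ 42 → quotient 6, remainder 5
42 ÷ 5 → quotient 8, remainder 2
5 ÷ 2 → quotient 2, remainder 1
2 ÷ 1 → quotient 2, remainder 0

[3; 4, 2, 6, 8, 2, 2]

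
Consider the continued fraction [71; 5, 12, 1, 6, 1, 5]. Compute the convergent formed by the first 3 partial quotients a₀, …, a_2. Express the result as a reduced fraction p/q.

4343/61

Use the convergent recurrence hₖ = aₖ·hₖ₋₁ + hₖ₋₂ (and likewise for the denominators kₖ):
a_0 = 71: 71/1
a_1 = 5: 356/5
a_2 = 12: 4343/61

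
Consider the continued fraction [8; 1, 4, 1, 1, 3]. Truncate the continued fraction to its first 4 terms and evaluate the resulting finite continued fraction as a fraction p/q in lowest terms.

Start with 1.
4 + 1/(1/1) = 4 + 1/1 = 5/1
1 + 1/(5/1) = 1 + 1/5 = 6/5
8 + 1/(6/5) = 8 + 5/6 = 53/6

53/6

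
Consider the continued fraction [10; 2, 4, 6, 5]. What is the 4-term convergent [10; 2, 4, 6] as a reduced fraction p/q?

585/56

Start with 6.
4 + 1/(6/1) = 4 + 1/6 = 25/6
2 + 1/(25/6) = 2 + 6/25 = 56/25
10 + 1/(56/25) = 10 + 25/56 = 585/56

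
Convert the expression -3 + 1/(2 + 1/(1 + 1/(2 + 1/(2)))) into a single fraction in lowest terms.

Work from the innermost term outward:
Start with 2.
2 + 1/(2/1) = 2 + 1/2 = 5/2
1 + 1/(5/2) = 1 + 2/5 = 7/5
2 + 1/(7/5) = 2 + 5/7 = 19/7
-3 + 1/(19/7) = -3 + 7/19 = -50/19

-50/19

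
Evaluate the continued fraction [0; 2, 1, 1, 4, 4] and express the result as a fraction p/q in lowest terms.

38/97

Start with 4.
4 + 1/(4/1) = 4 + 1/4 = 17/4
1 + 1/(17/4) = 1 + 4/17 = 21/17
1 + 1/(21/17) = 1 + 17/21 = 38/21
2 + 1/(38/21) = 2 + 21/38 = 97/38
0 + 1/(97/38) = 0 + 38/97 = 38/97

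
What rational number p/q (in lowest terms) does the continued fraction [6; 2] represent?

a_0 = 6: 6/1
a_1 = 2: 13/2

13/2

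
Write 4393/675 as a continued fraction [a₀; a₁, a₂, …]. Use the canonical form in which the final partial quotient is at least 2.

[6; 1, 1, 30, 5, 2]

4393 ÷ 675 → quotient 6, remainder 343
675 ÷ 343 → quotient 1, remainder 332
343 ÷ 332 → quotient 1, remainder 11
332 ÷ 11 → quotient 30, remainder 2
11 ÷ 2 → quotient 5, remainder 1
2 ÷ 1 → quotient 2, remainder 0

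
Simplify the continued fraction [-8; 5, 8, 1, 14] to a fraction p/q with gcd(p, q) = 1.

-5346/685

Start with 14.
1 + 1/(14/1) = 1 + 1/14 = 15/14
8 + 1/(15/14) = 8 + 14/15 = 134/15
5 + 1/(134/15) = 5 + 15/134 = 685/134
-8 + 1/(685/134) = -8 + 134/685 = -5346/685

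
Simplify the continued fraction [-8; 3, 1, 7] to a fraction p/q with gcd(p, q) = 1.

-240/31

a_0 = -8: -8/1
a_1 = 3: -23/3
a_2 = 1: -31/4
a_3 = 7: -240/31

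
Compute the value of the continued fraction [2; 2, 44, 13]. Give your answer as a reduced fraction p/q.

a_0 = 2: 2/1
a_1 = 2: 5/2
a_2 = 44: 222/89
a_3 = 13: 2891/1159

2891/1159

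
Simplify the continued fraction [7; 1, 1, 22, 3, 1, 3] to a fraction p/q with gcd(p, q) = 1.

5130/683

Use the convergent recurrence hₖ = aₖ·hₖ₋₁ + hₖ₋₂ (and likewise for the denominators kₖ):
a_0 = 7: 7/1
a_1 = 1: 8/1
a_2 = 1: 15/2
a_3 = 22: 338/45
a_4 = 3: 1029/137
a_5 = 1: 1367/182
a_6 = 3: 5130/683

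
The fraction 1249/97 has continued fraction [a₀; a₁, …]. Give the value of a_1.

1

1249 = 12·97 + 85, so a_0 = 12
97 = 1·85 + 12, so a_1 = 1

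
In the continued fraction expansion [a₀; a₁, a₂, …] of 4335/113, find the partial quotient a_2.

4335 = 38·113 + 41, so a_0 = 38
113 = 2·41 + 31, so a_1 = 2
41 = 1·31 + 10, so a_2 = 1

1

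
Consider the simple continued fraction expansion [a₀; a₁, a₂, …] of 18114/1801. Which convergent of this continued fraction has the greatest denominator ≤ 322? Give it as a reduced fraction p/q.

523/52

a_0 = 10: 10/1  (≤ bound)
a_1 = 17: 171/17  (≤ bound)
a_2 = 3: 523/52  (≤ bound)
a_3 = 6: 3309/329  (> 322, stop)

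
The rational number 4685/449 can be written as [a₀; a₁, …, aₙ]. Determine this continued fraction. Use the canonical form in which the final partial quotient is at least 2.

4685 ÷ 449 → quotient 10, remainder 195
449 ÷ 195 → quotient 2, remainder 59
195 ÷ 59 → quotient 3, remainder 18
59 ÷ 18 → quotient 3, remainder 5
18 ÷ 5 → quotient 3, remainder 3
5 ÷ 3 → quotient 1, remainder 2
3 ÷ 2 → quotient 1, remainder 1
2 ÷ 1 → quotient 2, remainder 0

[10; 2, 3, 3, 3, 1, 1, 2]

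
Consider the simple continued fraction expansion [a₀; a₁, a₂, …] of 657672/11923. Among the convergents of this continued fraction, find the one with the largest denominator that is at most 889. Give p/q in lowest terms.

38281/694

List convergents until the denominator exceeds the bound:
a_0 = 55: 55/1  (≤ bound)
a_1 = 6: 331/6  (≤ bound)
a_2 = 3: 1048/19  (≤ bound)
a_3 = 1: 1379/25  (≤ bound)
a_4 = 27: 38281/694  (≤ bound)
a_5 = 3: 116222/2107  (> 889, stop)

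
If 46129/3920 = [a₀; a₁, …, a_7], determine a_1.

Repeatedly divide and take the remainder:
46129 = 11·3920 + 3009, so a_0 = 11
3920 = 1·3009 + 911, so a_1 = 1

1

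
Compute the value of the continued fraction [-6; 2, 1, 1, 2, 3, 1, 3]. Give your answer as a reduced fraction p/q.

-1207/215

Start with 3.
1 + 1/(3/1) = 1 + 1/3 = 4/3
3 + 1/(4/3) = 3 + 3/4 = 15/4
2 + 1/(15/4) = 2 + 4/15 = 34/15
1 + 1/(34/15) = 1 + 15/34 = 49/34
1 + 1/(49/34) = 1 + 34/49 = 83/49
2 + 1/(83/49) = 2 + 49/83 = 215/83
-6 + 1/(215/83) = -6 + 83/215 = -1207/215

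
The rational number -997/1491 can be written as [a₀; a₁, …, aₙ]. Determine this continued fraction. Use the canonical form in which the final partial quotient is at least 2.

[-1; 3, 54, 1, 8]

Apply division with remainder until the remainder is 0:
⌊-997/1491⌋ = -1, remainder 494
⌊1491/494⌋ = 3, remainder 9
⌊494/9⌋ = 54, remainder 8
⌊9/8⌋ = 1, remainder 1
⌊8/1⌋ = 8, remainder 0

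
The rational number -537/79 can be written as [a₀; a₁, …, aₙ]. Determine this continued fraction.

Repeatedly divide and take the remainder:
-537 ÷ 79 → quotient -7, remainder 16
79 ÷ 16 → quotient 4, remainder 15
16 ÷ 15 → quotient 1, remainder 1
15 ÷ 1 → quotient 15, remainder 0

[-7; 4, 1, 15]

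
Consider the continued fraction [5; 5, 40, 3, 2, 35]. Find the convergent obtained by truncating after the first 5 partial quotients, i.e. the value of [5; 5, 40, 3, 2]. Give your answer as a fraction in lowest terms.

7367/1417

Work from the innermost term outward:
Start with 2.
3 + 1/(2/1) = 3 + 1/2 = 7/2
40 + 1/(7/2) = 40 + 2/7 = 282/7
5 + 1/(282/7) = 5 + 7/282 = 1417/282
5 + 1/(1417/282) = 5 + 282/1417 = 7367/1417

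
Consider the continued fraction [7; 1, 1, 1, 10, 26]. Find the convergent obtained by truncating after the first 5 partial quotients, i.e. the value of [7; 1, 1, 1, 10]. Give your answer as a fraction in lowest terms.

Start with 10.
1 + 1/(10/1) = 1 + 1/10 = 11/10
1 + 1/(11/10) = 1 + 10/11 = 21/11
1 + 1/(21/11) = 1 + 11/21 = 32/21
7 + 1/(32/21) = 7 + 21/32 = 245/32

245/32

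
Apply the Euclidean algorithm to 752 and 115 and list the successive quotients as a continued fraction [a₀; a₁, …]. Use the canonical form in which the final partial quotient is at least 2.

Apply division with remainder until the remainder is 0:
752 ÷ 115 → quotient 6, remainder 62
115 ÷ 62 → quotient 1, remainder 53
62 ÷ 53 → quotient 1, remainder 9
53 ÷ 9 → quotient 5, remainder 8
9 ÷ 8 → quotient 1, remainder 1
8 ÷ 1 → quotient 8, remainder 0

[6; 1, 1, 5, 1, 8]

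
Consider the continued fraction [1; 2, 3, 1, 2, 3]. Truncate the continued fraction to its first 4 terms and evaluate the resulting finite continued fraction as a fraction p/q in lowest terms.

13/9

Start with 1.
3 + 1/(1/1) = 3 + 1/1 = 4/1
2 + 1/(4/1) = 2 + 1/4 = 9/4
1 + 1/(9/4) = 1 + 4/9 = 13/9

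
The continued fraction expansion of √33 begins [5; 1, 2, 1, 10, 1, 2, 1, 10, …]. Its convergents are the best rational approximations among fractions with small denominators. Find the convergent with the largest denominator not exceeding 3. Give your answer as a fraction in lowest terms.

17/3

a_0 = 5: 5/1  (≤ bound)
a_1 = 1: 6/1  (≤ bound)
a_2 = 2: 17/3  (≤ bound)
a_3 = 1: 23/4  (> 3, stop)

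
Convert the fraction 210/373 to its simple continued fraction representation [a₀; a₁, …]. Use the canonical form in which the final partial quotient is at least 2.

Run the Euclidean algorithm, recording each quotient:
210 = 0·373 + 210, so a_0 = 0
373 = 1·210 + 163, so a_1 = 1
210 = 1·163 + 47, so a_2 = 1
163 = 3·47 + 22, so a_3 = 3
47 = 2·22 + 3, so a_4 = 2
22 = 7·3 + 1, so a_5 = 7
3 = 3·1 + 0, so a_6 = 3

[0; 1, 1, 3, 2, 7, 3]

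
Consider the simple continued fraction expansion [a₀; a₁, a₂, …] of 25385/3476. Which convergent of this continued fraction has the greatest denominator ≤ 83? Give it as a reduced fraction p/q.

List convergents until the denominator exceeds the bound:
a_0 = 7: 7/1  (≤ bound)
a_1 = 3: 22/3  (≤ bound)
a_2 = 3: 73/10  (≤ bound)
a_3 = 3: 241/33  (≤ bound)
a_4 = 9: 2242/307  (> 83, stop)

241/33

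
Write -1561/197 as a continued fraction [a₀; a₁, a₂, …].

-1561 ÷ 197 → quotient -8, remainder 15
197 ÷ 15 → quotient 13, remainder 2
15 ÷ 2 → quotient 7, remainder 1
2 ÷ 1 → quotient 2, remainder 0

[-8; 13, 7, 2]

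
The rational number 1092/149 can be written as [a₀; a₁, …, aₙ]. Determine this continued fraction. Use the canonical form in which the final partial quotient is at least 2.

[7; 3, 24, 2]

Repeatedly divide and take the remainder:
1092 ÷ 149 → quotient 7, remainder 49
149 ÷ 49 → quotient 3, remainder 2
49 ÷ 2 → quotient 24, remainder 1
2 ÷ 1 → quotient 2, remainder 0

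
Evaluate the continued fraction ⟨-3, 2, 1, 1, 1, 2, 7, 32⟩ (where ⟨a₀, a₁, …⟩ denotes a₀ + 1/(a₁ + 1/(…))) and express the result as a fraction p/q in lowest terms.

Collapse the nested fraction from the inside out:
Start with 32.
7 + 1/(32/1) = 7 + 1/32 = 225/32
2 + 1/(225/32) = 2 + 32/225 = 482/225
1 + 1/(482/225) = 1 + 225/482 = 707/482
1 + 1/(707/482) = 1 + 482/707 = 1189/707
1 + 1/(1189/707) = 1 + 707/1189 = 1896/1189
2 + 1/(1896/1189) = 2 + 1189/1896 = 4981/1896
-3 + 1/(4981/1896) = -3 + 1896/4981 = -13047/4981

-13047/4981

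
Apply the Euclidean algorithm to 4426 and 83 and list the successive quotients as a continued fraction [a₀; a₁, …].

[53; 3, 13, 2]

Run the Euclidean algorithm, recording each quotient:
4426 ÷ 83 → quotient 53, remainder 27
83 ÷ 27 → quotient 3, remainder 2
27 ÷ 2 → quotient 13, remainder 1
2 ÷ 1 → quotient 2, remainder 0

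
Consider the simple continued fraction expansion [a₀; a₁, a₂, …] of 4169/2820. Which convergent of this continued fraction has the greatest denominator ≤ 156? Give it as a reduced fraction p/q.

a_0 = 1: 1/1  (≤ bound)
a_1 = 2: 3/2  (≤ bound)
a_2 = 11: 34/23  (≤ bound)
a_3 = 17: 581/393  (> 156, stop)

34/23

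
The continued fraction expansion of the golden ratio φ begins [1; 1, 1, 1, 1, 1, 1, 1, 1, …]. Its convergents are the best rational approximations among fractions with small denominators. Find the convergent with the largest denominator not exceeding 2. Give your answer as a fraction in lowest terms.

3/2

a_0 = 1: 1/1  (≤ bound)
a_1 = 1: 2/1  (≤ bound)
a_2 = 1: 3/2  (≤ bound)
a_3 = 1: 5/3  (> 2, stop)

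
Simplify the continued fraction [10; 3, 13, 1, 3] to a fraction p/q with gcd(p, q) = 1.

a_0 = 10: 10/1
a_1 = 3: 31/3
a_2 = 13: 413/40
a_3 = 1: 444/43
a_4 = 3: 1745/169

1745/169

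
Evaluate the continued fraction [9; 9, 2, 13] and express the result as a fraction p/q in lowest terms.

2331/256

Start with 13.
2 + 1/(13/1) = 2 + 1/13 = 27/13
9 + 1/(27/13) = 9 + 13/27 = 256/27
9 + 1/(256/27) = 9 + 27/256 = 2331/256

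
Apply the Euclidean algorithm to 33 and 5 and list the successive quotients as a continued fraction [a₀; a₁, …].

[6; 1, 1, 2]

⌊33/5⌋ = 6, remainder 3
⌊5/3⌋ = 1, remainder 2
⌊3/2⌋ = 1, remainder 1
⌊2/1⌋ = 2, remainder 0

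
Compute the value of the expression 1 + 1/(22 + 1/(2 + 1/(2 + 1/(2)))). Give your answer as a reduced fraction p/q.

Collapse the nested fraction from the inside out:
Start with 2.
2 + 1/(2/1) = 2 + 1/2 = 5/2
2 + 1/(5/2) = 2 + 2/5 = 12/5
22 + 1/(12/5) = 22 + 5/12 = 269/12
1 + 1/(269/12) = 1 + 12/269 = 281/269

281/269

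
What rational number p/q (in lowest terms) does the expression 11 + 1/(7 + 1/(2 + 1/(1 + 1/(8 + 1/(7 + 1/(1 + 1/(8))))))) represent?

153222/13759

Work from the innermost term outward:
Start with 8.
1 + 1/(8/1) = 1 + 1/8 = 9/8
7 + 1/(9/8) = 7 + 8/9 = 71/9
8 + 1/(71/9) = 8 + 9/71 = 577/71
1 + 1/(577/71) = 1 + 71/577 = 648/577
2 + 1/(648/577) = 2 + 577/648 = 1873/648
7 + 1/(1873/648) = 7 + 648/1873 = 13759/1873
11 + 1/(13759/1873) = 11 + 1873/13759 = 153222/13759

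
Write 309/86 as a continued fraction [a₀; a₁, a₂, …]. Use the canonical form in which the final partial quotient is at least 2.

[3; 1, 1, 2, 5, 3]

309 ÷ 86 → quotient 3, remainder 51
86 ÷ 51 → quotient 1, remainder 35
51 ÷ 35 → quotient 1, remainder 16
35 ÷ 16 → quotient 2, remainder 3
16 ÷ 3 → quotient 5, remainder 1
3 ÷ 1 → quotient 3, remainder 0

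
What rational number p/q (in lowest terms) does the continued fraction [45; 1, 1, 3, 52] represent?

Compute successive convergents:
a_0 = 45: 45/1
a_1 = 1: 46/1
a_2 = 1: 91/2
a_3 = 3: 319/7
a_4 = 52: 16679/366

16679/366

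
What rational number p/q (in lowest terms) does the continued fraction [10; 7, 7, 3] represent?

Start with 3.
7 + 1/(3/1) = 7 + 1/3 = 22/3
7 + 1/(22/3) = 7 + 3/22 = 157/22
10 + 1/(157/22) = 10 + 22/157 = 1592/157

1592/157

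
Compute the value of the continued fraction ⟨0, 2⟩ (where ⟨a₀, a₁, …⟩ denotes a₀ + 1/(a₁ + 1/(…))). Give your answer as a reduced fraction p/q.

1/2

Compute successive convergents:
a_0 = 0: 0/1
a_1 = 2: 1/2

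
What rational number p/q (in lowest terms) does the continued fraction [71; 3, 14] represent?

3067/43

Work from the innermost term outward:
Start with 14.
3 + 1/(14/1) = 3 + 1/14 = 43/14
71 + 1/(43/14) = 71 + 14/43 = 3067/43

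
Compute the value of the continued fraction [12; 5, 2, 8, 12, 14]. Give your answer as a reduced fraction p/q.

a_0 = 12: 12/1
a_1 = 5: 61/5
a_2 = 2: 134/11
a_3 = 8: 1133/93
a_4 = 12: 13730/1127
a_5 = 14: 193353/15871

193353/15871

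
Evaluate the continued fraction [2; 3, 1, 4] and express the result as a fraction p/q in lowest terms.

43/19

a_0 = 2: 2/1
a_1 = 3: 7/3
a_2 = 1: 9/4
a_3 = 4: 43/19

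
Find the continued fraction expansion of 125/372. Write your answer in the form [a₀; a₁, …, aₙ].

[0; 2, 1, 40, 1, 2]

Repeatedly divide and take the remainder:
125 ÷ 372 → quotient 0, remainder 125
372 ÷ 125 → quotient 2, remainder 122
125 ÷ 122 → quotient 1, remainder 3
122 ÷ 3 → quotient 40, remainder 2
3 ÷ 2 → quotient 1, remainder 1
2 ÷ 1 → quotient 2, remainder 0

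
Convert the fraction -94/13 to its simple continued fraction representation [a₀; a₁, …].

[-8; 1, 3, 3]

-94 ÷ 13 → quotient -8, remainder 10
13 ÷ 10 → quotient 1, remainder 3
10 ÷ 3 → quotient 3, remainder 1
3 ÷ 1 → quotient 3, remainder 0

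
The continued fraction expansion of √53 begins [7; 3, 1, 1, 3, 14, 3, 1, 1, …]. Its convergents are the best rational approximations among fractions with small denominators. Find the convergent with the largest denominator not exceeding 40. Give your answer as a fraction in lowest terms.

a_0 = 7: 7/1  (≤ bound)
a_1 = 3: 22/3  (≤ bound)
a_2 = 1: 29/4  (≤ bound)
a_3 = 1: 51/7  (≤ bound)
a_4 = 3: 182/25  (≤ bound)
a_5 = 14: 2599/357  (> 40, stop)

182/25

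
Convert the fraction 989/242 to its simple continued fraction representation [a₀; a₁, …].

989 ÷ 242 → quotient 4, remainder 21
242 ÷ 21 → quotient 11, remainder 11
21 ÷ 11 → quotient 1, remainder 10
11 ÷ 10 → quotient 1, remainder 1
10 ÷ 1 → quotient 10, remainder 0

[4; 11, 1, 1, 10]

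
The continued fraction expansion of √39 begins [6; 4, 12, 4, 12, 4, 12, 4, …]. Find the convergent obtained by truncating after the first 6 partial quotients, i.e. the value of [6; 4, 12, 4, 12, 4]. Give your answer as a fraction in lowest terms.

Start with 4.
12 + 1/(4/1) = 12 + 1/4 = 49/4
4 + 1/(49/4) = 4 + 4/49 = 200/49
12 + 1/(200/49) = 12 + 49/200 = 2449/200
4 + 1/(2449/200) = 4 + 200/2449 = 9996/2449
6 + 1/(9996/2449) = 6 + 2449/9996 = 62425/9996

62425/9996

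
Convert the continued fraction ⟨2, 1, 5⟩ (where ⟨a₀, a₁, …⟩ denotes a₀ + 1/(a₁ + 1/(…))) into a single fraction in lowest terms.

17/6

Start with 5.
1 + 1/(5/1) = 1 + 1/5 = 6/5
2 + 1/(6/5) = 2 + 5/6 = 17/6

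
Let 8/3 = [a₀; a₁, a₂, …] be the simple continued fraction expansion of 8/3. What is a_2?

2

8 ÷ 3 → quotient 2, remainder 2
3 ÷ 2 → quotient 1, remainder 1
2 ÷ 1 → quotient 2, remainder 0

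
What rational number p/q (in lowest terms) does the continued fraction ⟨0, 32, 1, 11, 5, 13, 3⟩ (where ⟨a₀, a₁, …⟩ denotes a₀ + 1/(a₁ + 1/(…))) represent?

2476/81505

a_0 = 0: 0/1
a_1 = 32: 1/32
a_2 = 1: 1/33
a_3 = 11: 12/395
a_4 = 5: 61/2008
a_5 = 13: 805/26499
a_6 = 3: 2476/81505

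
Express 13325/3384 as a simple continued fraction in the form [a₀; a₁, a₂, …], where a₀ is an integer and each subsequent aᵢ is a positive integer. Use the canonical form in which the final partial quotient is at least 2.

[3; 1, 15, 26, 2, 1, 2]

Apply division with remainder until the remainder is 0:
13325 ÷ 3384 → quotient 3, remainder 3173
3384 ÷ 3173 → quotient 1, remainder 211
3173 ÷ 211 → quotient 15, remainder 8
211 ÷ 8 → quotient 26, remainder 3
8 ÷ 3 → quotient 2, remainder 2
3 ÷ 2 → quotient 1, remainder 1
2 ÷ 1 → quotient 2, remainder 0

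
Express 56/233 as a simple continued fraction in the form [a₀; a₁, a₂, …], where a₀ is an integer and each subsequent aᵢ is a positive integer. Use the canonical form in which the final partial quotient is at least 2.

[0; 4, 6, 4, 2]

56 = 0·233 + 56, so a_0 = 0
233 = 4·56 + 9, so a_1 = 4
56 = 6·9 + 2, so a_2 = 6
9 = 4·2 + 1, so a_3 = 4
2 = 2·1 + 0, so a_4 = 2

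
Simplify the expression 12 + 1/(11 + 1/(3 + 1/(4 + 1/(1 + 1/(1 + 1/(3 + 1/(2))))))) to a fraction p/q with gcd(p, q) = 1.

32131/2658

Start with 2.
3 + 1/(2/1) = 3 + 1/2 = 7/2
1 + 1/(7/2) = 1 + 2/7 = 9/7
1 + 1/(9/7) = 1 + 7/9 = 16/9
4 + 1/(16/9) = 4 + 9/16 = 73/16
3 + 1/(73/16) = 3 + 16/73 = 235/73
11 + 1/(235/73) = 11 + 73/235 = 2658/235
12 + 1/(2658/235) = 12 + 235/2658 = 32131/2658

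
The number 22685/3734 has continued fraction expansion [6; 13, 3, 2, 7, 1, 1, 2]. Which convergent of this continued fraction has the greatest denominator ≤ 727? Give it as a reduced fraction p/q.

4198/691

List convergents until the denominator exceeds the bound:
a_0 = 6: 6/1  (≤ bound)
a_1 = 13: 79/13  (≤ bound)
a_2 = 3: 243/40  (≤ bound)
a_3 = 2: 565/93  (≤ bound)
a_4 = 7: 4198/691  (≤ bound)
a_5 = 1: 4763/784  (> 727, stop)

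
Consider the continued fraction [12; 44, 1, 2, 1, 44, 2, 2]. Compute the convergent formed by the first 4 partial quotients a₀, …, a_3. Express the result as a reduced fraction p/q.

1611/134

a_0 = 12: 12/1
a_1 = 44: 529/44
a_2 = 1: 541/45
a_3 = 2: 1611/134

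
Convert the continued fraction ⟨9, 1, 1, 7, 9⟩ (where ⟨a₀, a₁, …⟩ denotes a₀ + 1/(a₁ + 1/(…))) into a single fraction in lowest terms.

Compute successive convergents:
a_0 = 9: 9/1
a_1 = 1: 10/1
a_2 = 1: 19/2
a_3 = 7: 143/15
a_4 = 9: 1306/137

1306/137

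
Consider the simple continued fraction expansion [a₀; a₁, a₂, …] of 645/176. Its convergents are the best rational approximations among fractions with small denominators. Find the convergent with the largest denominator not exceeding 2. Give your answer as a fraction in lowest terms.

a_0 = 3: 3/1  (≤ bound)
a_1 = 1: 4/1  (≤ bound)
a_2 = 1: 7/2  (≤ bound)
a_3 = 1: 11/3  (> 2, stop)

7/2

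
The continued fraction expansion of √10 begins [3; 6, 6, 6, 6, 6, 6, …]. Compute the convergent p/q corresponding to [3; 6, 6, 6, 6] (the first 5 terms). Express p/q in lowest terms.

4443/1405

a_0 = 3: 3/1
a_1 = 6: 19/6
a_2 = 6: 117/37
a_3 = 6: 721/228
a_4 = 6: 4443/1405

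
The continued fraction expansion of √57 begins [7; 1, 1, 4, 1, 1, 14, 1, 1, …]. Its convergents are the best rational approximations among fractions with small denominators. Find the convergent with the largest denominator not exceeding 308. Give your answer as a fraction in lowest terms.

List convergents until the denominator exceeds the bound:
a_0 = 7: 7/1  (≤ bound)
a_1 = 1: 8/1  (≤ bound)
a_2 = 1: 15/2  (≤ bound)
a_3 = 4: 68/9  (≤ bound)
a_4 = 1: 83/11  (≤ bound)
a_5 = 1: 151/20  (≤ bound)
a_6 = 14: 2197/291  (≤ bound)
a_7 = 1: 2348/311  (> 308, stop)

2197/291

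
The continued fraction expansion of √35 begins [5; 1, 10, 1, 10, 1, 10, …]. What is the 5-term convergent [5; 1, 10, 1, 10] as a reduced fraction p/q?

775/131

a_0 = 5: 5/1
a_1 = 1: 6/1
a_2 = 10: 65/11
a_3 = 1: 71/12
a_4 = 10: 775/131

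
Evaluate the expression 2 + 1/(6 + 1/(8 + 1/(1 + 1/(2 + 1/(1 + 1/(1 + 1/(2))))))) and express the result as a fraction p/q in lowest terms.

2077/960

a_0 = 2: 2/1
a_1 = 6: 13/6
a_2 = 8: 106/49
a_3 = 1: 119/55
a_4 = 2: 344/159
a_5 = 1: 463/214
a_6 = 1: 807/373
a_7 = 2: 2077/960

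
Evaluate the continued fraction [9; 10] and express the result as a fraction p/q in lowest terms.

91/10

Build up convergents one term at a time:
a_0 = 9: 9/1
a_1 = 10: 91/10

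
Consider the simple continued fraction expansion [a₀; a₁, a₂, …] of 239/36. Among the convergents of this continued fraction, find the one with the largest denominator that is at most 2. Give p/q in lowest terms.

13/2

a_0 = 6: 6/1  (≤ bound)
a_1 = 1: 7/1  (≤ bound)
a_2 = 1: 13/2  (≤ bound)
a_3 = 1: 20/3  (> 2, stop)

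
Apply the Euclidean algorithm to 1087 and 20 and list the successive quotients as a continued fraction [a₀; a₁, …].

[54; 2, 1, 6]

1087 = 54·20 + 7, so a_0 = 54
20 = 2·7 + 6, so a_1 = 2
7 = 1·6 + 1, so a_2 = 1
6 = 6·1 + 0, so a_3 = 6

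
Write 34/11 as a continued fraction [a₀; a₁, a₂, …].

[3; 11]

Repeatedly divide and take the remainder:
34 = 3·11 + 1, so a_0 = 3
11 = 11·1 + 0, so a_1 = 11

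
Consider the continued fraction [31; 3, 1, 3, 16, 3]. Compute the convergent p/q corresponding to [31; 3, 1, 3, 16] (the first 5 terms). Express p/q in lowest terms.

Work from the innermost term outward:
Start with 16.
3 + 1/(16/1) = 3 + 1/16 = 49/16
1 + 1/(49/16) = 1 + 16/49 = 65/49
3 + 1/(65/49) = 3 + 49/65 = 244/65
31 + 1/(244/65) = 31 + 65/244 = 7629/244

7629/244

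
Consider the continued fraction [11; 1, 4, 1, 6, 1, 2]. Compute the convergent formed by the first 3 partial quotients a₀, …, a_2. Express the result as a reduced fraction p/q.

Use the convergent recurrence hₖ = aₖ·hₖ₋₁ + hₖ₋₂ (and likewise for the denominators kₖ):
a_0 = 11: 11/1
a_1 = 1: 12/1
a_2 = 4: 59/5

59/5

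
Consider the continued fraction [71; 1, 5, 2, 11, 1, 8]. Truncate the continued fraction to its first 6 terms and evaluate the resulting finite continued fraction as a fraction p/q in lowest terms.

a_0 = 71: 71/1
a_1 = 1: 72/1
a_2 = 5: 431/6
a_3 = 2: 934/13
a_4 = 11: 10705/149
a_5 = 1: 11639/162

11639/162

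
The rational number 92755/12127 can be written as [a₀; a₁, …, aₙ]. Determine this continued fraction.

Run the Euclidean algorithm, recording each quotient:
⌊92755/12127⌋ = 7, remainder 7866
⌊12127/7866⌋ = 1, remainder 4261
⌊7866/4261⌋ = 1, remainder 3605
⌊4261/3605⌋ = 1, remainder 656
⌊3605/656⌋ = 5, remainder 325
⌊656/325⌋ = 2, remainder 6
⌊325/6⌋ = 54, remainder 1
⌊6/1⌋ = 6, remainder 0

[7; 1, 1, 1, 5, 2, 54, 6]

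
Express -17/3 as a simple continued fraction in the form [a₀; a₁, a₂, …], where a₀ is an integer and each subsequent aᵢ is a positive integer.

[-6; 3]

Repeatedly divide and take the remainder:
⌊-17/3⌋ = -6, remainder 1
⌊3/1⌋ = 3, remainder 0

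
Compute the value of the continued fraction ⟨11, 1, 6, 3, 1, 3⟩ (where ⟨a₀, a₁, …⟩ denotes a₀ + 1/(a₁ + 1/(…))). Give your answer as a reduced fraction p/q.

Use the convergent recurrence hₖ = aₖ·hₖ₋₁ + hₖ₋₂ (and likewise for the denominators kₖ):
a_0 = 11: 11/1
a_1 = 1: 12/1
a_2 = 6: 83/7
a_3 = 3: 261/22
a_4 = 1: 344/29
a_5 = 3: 1293/109

1293/109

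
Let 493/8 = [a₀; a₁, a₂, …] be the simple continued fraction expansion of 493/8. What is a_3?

493 = 61·8 + 5, so a_0 = 61
8 = 1·5 + 3, so a_1 = 1
5 = 1·3 + 2, so a_2 = 1
3 = 1·2 + 1, so a_3 = 1

1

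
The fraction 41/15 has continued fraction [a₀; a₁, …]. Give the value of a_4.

3

41 ÷ 15 → quotient 2, remainder 11
15 ÷ 11 → quotient 1, remainder 4
11 ÷ 4 → quotient 2, remainder 3
4 ÷ 3 → quotient 1, remainder 1
3 ÷ 1 → quotient 3, remainder 0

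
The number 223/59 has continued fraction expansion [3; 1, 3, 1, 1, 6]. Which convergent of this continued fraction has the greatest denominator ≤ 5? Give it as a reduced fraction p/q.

19/5

List convergents until the denominator exceeds the bound:
a_0 = 3: 3/1  (≤ bound)
a_1 = 1: 4/1  (≤ bound)
a_2 = 3: 15/4  (≤ bound)
a_3 = 1: 19/5  (≤ bound)
a_4 = 1: 34/9  (> 5, stop)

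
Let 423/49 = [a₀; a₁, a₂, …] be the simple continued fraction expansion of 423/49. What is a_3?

1

Repeatedly divide and take the remainder:
⌊423/49⌋ = 8, remainder 31
⌊49/31⌋ = 1, remainder 18
⌊31/18⌋ = 1, remainder 13
⌊18/13⌋ = 1, remainder 5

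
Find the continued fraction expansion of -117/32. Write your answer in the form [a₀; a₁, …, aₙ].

Repeatedly divide and take the remainder:
-117 = -4·32 + 11, so a_0 = -4
32 = 2·11 + 10, so a_1 = 2
11 = 1·10 + 1, so a_2 = 1
10 = 10·1 + 0, so a_3 = 10

[-4; 2, 1, 10]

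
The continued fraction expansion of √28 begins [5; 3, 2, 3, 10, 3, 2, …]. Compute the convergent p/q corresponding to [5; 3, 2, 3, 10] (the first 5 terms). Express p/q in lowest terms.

a_0 = 5: 5/1
a_1 = 3: 16/3
a_2 = 2: 37/7
a_3 = 3: 127/24
a_4 = 10: 1307/247

1307/247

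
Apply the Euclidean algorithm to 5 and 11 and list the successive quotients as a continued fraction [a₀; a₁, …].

Apply division with remainder until the remainder is 0:
5 ÷ 11 → quotient 0, remainder 5
11 ÷ 5 → quotient 2, remainder 1
5 ÷ 1 → quotient 5, remainder 0

[0; 2, 5]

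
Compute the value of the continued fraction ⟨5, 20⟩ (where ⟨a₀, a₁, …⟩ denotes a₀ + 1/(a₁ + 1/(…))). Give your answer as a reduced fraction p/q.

Start with 20.
5 + 1/(20/1) = 5 + 1/20 = 101/20

101/20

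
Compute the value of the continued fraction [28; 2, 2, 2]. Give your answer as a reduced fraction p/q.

341/12

Start with 2.
2 + 1/(2/1) = 2 + 1/2 = 5/2
2 + 1/(5/2) = 2 + 2/5 = 12/5
28 + 1/(12/5) = 28 + 5/12 = 341/12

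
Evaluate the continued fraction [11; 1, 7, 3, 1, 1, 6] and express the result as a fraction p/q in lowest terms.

a_0 = 11: 11/1
a_1 = 1: 12/1
a_2 = 7: 95/8
a_3 = 3: 297/25
a_4 = 1: 392/33
a_5 = 1: 689/58
a_6 = 6: 4526/381

4526/381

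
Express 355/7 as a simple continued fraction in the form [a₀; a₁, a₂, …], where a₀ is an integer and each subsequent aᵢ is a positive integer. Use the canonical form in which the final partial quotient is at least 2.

[50; 1, 2, 2]

Repeatedly divide and take the remainder:
355 ÷ 7 → quotient 50, remainder 5
7 ÷ 5 → quotient 1, remainder 2
5 ÷ 2 → quotient 2, remainder 1
2 ÷ 1 → quotient 2, remainder 0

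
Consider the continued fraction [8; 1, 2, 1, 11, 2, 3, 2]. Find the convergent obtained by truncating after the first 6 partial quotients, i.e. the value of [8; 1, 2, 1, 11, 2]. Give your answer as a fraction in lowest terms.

857/98

Start with 2.
11 + 1/(2/1) = 11 + 1/2 = 23/2
1 + 1/(23/2) = 1 + 2/23 = 25/23
2 + 1/(25/23) = 2 + 23/25 = 73/25
1 + 1/(73/25) = 1 + 25/73 = 98/73
8 + 1/(98/73) = 8 + 73/98 = 857/98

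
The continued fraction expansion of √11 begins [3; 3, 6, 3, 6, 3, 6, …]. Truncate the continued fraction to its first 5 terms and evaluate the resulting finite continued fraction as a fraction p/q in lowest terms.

Starting at the tail and folding back:
Start with 6.
3 + 1/(6/1) = 3 + 1/6 = 19/6
6 + 1/(19/6) = 6 + 6/19 = 120/19
3 + 1/(120/19) = 3 + 19/120 = 379/120
3 + 1/(379/120) = 3 + 120/379 = 1257/379

1257/379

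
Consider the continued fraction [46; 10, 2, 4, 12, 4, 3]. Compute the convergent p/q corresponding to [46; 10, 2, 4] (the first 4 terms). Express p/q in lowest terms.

Build up convergents one term at a time:
a_0 = 46: 46/1
a_1 = 10: 461/10
a_2 = 2: 968/21
a_3 = 4: 4333/94

4333/94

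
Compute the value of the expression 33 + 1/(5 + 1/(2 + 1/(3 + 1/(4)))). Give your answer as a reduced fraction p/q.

Use the convergent recurrence hₖ = aₖ·hₖ₋₁ + hₖ₋₂ (and likewise for the denominators kₖ):
a_0 = 33: 33/1
a_1 = 5: 166/5
a_2 = 2: 365/11
a_3 = 3: 1261/38
a_4 = 4: 5409/163

5409/163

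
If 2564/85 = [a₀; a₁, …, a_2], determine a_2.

⌊2564/85⌋ = 30, remainder 14
⌊85/14⌋ = 6, remainder 1
⌊14/1⌋ = 14, remainder 0

14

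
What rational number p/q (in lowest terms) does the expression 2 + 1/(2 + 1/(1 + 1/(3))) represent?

26/11

Starting at the tail and folding back:
Start with 3.
1 + 1/(3/1) = 1 + 1/3 = 4/3
2 + 1/(4/3) = 2 + 3/4 = 11/4
2 + 1/(11/4) = 2 + 4/11 = 26/11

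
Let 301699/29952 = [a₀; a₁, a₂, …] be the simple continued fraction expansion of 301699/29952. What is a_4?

1

301699 ÷ 29952 → quotient 10, remainder 2179
29952 ÷ 2179 → quotient 13, remainder 1625
2179 ÷ 1625 → quotient 1, remainder 554
1625 ÷ 554 → quotient 2, remainder 517
554 ÷ 517 → quotient 1, remainder 37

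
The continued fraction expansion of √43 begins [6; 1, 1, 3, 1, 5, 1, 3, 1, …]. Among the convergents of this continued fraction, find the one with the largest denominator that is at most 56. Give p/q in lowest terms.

a_0 = 6: 6/1  (≤ bound)
a_1 = 1: 7/1  (≤ bound)
a_2 = 1: 13/2  (≤ bound)
a_3 = 3: 46/7  (≤ bound)
a_4 = 1: 59/9  (≤ bound)
a_5 = 5: 341/52  (≤ bound)
a_6 = 1: 400/61  (> 56, stop)

341/52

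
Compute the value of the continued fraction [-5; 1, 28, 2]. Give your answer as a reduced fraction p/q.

Start with 2.
28 + 1/(2/1) = 28 + 1/2 = 57/2
1 + 1/(57/2) = 1 + 2/57 = 59/57
-5 + 1/(59/57) = -5 + 57/59 = -238/59

-238/59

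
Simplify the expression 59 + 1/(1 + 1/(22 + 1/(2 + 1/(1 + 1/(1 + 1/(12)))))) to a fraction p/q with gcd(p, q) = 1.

88377/1474

Collapse the nested fraction from the inside out:
Start with 12.
1 + 1/(12/1) = 1 + 1/12 = 13/12
1 + 1/(13/12) = 1 + 12/13 = 25/13
2 + 1/(25/13) = 2 + 13/25 = 63/25
22 + 1/(63/25) = 22 + 25/63 = 1411/63
1 + 1/(1411/63) = 1 + 63/1411 = 1474/1411
59 + 1/(1474/1411) = 59 + 1411/1474 = 88377/1474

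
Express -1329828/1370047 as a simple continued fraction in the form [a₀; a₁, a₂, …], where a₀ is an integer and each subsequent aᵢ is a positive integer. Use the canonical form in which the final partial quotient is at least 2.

[-1; 34, 15, 2, 6, 4, 5, 9]

Repeatedly divide and take the remainder:
-1329828 ÷ 1370047 → quotient -1, remainder 40219
1370047 ÷ 40219 → quotient 34, remainder 2601
40219 ÷ 2601 → quotient 15, remainder 1204
2601 ÷ 1204 → quotient 2, remainder 193
1204 ÷ 193 → quotient 6, remainder 46
193 ÷ 46 → quotient 4, remainder 9
46 ÷ 9 → quotient 5, remainder 1
9 ÷ 1 → quotient 9, remainder 0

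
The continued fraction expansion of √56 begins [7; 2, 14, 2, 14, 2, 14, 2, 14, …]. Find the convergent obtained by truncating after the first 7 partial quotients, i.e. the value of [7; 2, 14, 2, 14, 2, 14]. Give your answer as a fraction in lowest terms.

Compute successive convergents:
a_0 = 7: 7/1
a_1 = 2: 15/2
a_2 = 14: 217/29
a_3 = 2: 449/60
a_4 = 14: 6503/869
a_5 = 2: 13455/1798
a_6 = 14: 194873/26041

194873/26041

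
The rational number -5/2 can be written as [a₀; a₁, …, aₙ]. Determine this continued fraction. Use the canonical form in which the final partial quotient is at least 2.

[-3; 2]

-5 = -3·2 + 1, so a_0 = -3
2 = 2·1 + 0, so a_1 = 2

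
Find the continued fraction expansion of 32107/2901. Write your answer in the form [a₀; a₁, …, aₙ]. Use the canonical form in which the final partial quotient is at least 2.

[11; 14, 1, 4, 39]

32107 ÷ 2901 → quotient 11, remainder 196
2901 ÷ 196 → quotient 14, remainder 157
196 ÷ 157 → quotient 1, remainder 39
157 ÷ 39 → quotient 4, remainder 1
39 ÷ 1 → quotient 39, remainder 0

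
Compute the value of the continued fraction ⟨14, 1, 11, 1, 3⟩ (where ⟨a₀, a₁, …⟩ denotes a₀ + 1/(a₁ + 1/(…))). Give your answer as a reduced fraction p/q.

761/51

a_0 = 14: 14/1
a_1 = 1: 15/1
a_2 = 11: 179/12
a_3 = 1: 194/13
a_4 = 3: 761/51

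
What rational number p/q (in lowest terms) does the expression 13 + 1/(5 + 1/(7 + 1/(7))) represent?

3391/257

Work from the innermost term outward:
Start with 7.
7 + 1/(7/1) = 7 + 1/7 = 50/7
5 + 1/(50/7) = 5 + 7/50 = 257/50
13 + 1/(257/50) = 13 + 50/257 = 3391/257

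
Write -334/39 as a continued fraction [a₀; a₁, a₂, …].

[-9; 2, 3, 2, 2]

Apply division with remainder until the remainder is 0:
-334 ÷ 39 → quotient -9, remainder 17
39 ÷ 17 → quotient 2, remainder 5
17 ÷ 5 → quotient 3, remainder 2
5 ÷ 2 → quotient 2, remainder 1
2 ÷ 1 → quotient 2, remainder 0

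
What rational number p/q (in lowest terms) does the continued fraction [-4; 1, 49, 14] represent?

Starting at the tail and folding back:
Start with 14.
49 + 1/(14/1) = 49 + 1/14 = 687/14
1 + 1/(687/14) = 1 + 14/687 = 701/687
-4 + 1/(701/687) = -4 + 687/701 = -2117/701

-2117/701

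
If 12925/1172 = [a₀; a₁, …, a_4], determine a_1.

35

⌊12925/1172⌋ = 11, remainder 33
⌊1172/33⌋ = 35, remainder 17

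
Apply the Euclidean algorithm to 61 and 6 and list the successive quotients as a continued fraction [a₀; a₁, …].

[10; 6]

61 ÷ 6 → quotient 10, remainder 1
6 ÷ 1 → quotient 6, remainder 0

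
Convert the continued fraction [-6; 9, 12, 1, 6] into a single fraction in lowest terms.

-4812/817

Start with 6.
1 + 1/(6/1) = 1 + 1/6 = 7/6
12 + 1/(7/6) = 12 + 6/7 = 90/7
9 + 1/(90/7) = 9 + 7/90 = 817/90
-6 + 1/(817/90) = -6 + 90/817 = -4812/817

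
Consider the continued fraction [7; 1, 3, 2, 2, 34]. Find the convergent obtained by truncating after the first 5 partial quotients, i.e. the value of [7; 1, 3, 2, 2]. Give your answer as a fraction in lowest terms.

171/22

Start with 2.
2 + 1/(2/1) = 2 + 1/2 = 5/2
3 + 1/(5/2) = 3 + 2/5 = 17/5
1 + 1/(17/5) = 1 + 5/17 = 22/17
7 + 1/(22/17) = 7 + 17/22 = 171/22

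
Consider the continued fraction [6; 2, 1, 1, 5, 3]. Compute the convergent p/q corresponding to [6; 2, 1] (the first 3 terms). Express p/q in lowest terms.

19/3

Start with 1.
2 + 1/(1/1) = 2 + 1/1 = 3/1
6 + 1/(3/1) = 6 + 1/3 = 19/3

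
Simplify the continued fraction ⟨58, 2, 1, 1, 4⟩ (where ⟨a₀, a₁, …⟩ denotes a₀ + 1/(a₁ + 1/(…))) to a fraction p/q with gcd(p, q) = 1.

Starting at the tail and folding back:
Start with 4.
1 + 1/(4/1) = 1 + 1/4 = 5/4
1 + 1/(5/4) = 1 + 4/5 = 9/5
2 + 1/(9/5) = 2 + 5/9 = 23/9
58 + 1/(23/9) = 58 + 9/23 = 1343/23

1343/23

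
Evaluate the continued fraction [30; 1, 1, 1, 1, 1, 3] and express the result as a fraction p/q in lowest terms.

Collapse the nested fraction from the inside out:
Start with 3.
1 + 1/(3/1) = 1 + 1/3 = 4/3
1 + 1/(4/3) = 1 + 3/4 = 7/4
1 + 1/(7/4) = 1 + 4/7 = 11/7
1 + 1/(11/7) = 1 + 7/11 = 18/11
1 + 1/(18/11) = 1 + 11/18 = 29/18
30 + 1/(29/18) = 30 + 18/29 = 888/29

888/29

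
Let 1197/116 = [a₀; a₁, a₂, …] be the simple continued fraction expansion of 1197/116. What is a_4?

Run the Euclidean algorithm, recording each quotient:
1197 = 10·116 + 37, so a_0 = 10
116 = 3·37 + 5, so a_1 = 3
37 = 7·5 + 2, so a_2 = 7
5 = 2·2 + 1, so a_3 = 2
2 = 2·1 + 0, so a_4 = 2

2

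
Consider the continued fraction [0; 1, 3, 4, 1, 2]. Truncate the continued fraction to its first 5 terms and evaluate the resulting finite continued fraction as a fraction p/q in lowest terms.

Work from the innermost term outward:
Start with 1.
4 + 1/(1/1) = 4 + 1/1 = 5/1
3 + 1/(5/1) = 3 + 1/5 = 16/5
1 + 1/(16/5) = 1 + 5/16 = 21/16
0 + 1/(21/16) = 0 + 16/21 = 16/21

16/21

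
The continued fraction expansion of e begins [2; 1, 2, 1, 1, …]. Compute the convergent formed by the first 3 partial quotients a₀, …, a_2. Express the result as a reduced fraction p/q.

Compute successive convergents:
a_0 = 2: 2/1
a_1 = 1: 3/1
a_2 = 2: 8/3

8/3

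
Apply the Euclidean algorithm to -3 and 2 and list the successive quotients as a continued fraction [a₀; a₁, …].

-3 ÷ 2 → quotient -2, remainder 1
2 ÷ 1 → quotient 2, remainder 0

[-2; 2]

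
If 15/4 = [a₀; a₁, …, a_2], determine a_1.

15 ÷ 4 → quotient 3, remainder 3
4 ÷ 3 → quotient 1, remainder 1

1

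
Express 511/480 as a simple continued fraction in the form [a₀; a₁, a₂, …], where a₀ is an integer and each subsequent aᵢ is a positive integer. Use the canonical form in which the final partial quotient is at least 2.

⌊511/480⌋ = 1, remainder 31
⌊480/31⌋ = 15, remainder 15
⌊31/15⌋ = 2, remainder 1
⌊15/1⌋ = 15, remainder 0

[1; 15, 2, 15]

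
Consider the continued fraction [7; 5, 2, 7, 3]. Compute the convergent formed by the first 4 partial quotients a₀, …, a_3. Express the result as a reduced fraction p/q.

589/82

a_0 = 7: 7/1
a_1 = 5: 36/5
a_2 = 2: 79/11
a_3 = 7: 589/82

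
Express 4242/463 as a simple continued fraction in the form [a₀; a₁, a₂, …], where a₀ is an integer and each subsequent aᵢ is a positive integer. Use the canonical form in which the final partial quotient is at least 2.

[9; 6, 5, 1, 3, 3]

⌊4242/463⌋ = 9, remainder 75
⌊463/75⌋ = 6, remainder 13
⌊75/13⌋ = 5, remainder 10
⌊13/10⌋ = 1, remainder 3
⌊10/3⌋ = 3, remainder 1
⌊3/1⌋ = 3, remainder 0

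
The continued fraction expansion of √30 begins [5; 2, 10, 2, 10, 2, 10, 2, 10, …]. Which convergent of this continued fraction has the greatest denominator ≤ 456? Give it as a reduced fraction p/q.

List convergents until the denominator exceeds the bound:
a_0 = 5: 5/1  (≤ bound)
a_1 = 2: 11/2  (≤ bound)
a_2 = 10: 115/21  (≤ bound)
a_3 = 2: 241/44  (≤ bound)
a_4 = 10: 2525/461  (> 456, stop)

241/44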